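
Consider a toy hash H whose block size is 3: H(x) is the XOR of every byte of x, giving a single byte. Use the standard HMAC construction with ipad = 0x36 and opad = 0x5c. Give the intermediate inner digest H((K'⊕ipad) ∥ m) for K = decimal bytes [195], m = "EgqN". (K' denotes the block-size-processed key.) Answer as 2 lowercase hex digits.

e8

Key decimal bytes [195] = c3 is 1 byte ≤ B = 3; zero-pad to 3 bytes: K' = c3 00 00.
K' ⊕ ipad = f5 36 36.
Inner input = f5 36 36 ∥ 45 67 71 4e.
Inner hash: XOR f5⊕36⊕36⊕45⊕67⊕71⊕4e = e8.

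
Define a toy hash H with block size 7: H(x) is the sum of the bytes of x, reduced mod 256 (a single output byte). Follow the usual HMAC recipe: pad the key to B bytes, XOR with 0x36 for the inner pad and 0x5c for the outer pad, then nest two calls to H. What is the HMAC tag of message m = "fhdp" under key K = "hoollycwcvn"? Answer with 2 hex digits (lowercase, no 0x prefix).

80

Key "hoollycwcvn" = 68 6f 6f 6c 6c 79 63 77 63 76 6e is 11 bytes > B = 7, so hash it first: H(key) = b8, then zero-pad to 7 bytes: K' = b8 00 00 00 00 00 00.
K' ⊕ ipad = 8e 36 36 36 36 36 36.  K' ⊕ opad = e4 5c 5c 5c 5c 5c 5c.
Inner input = (K'⊕ipad) ∥ m = 8e 36 36 36 36 36 36 ∥ 66 68 64 70.
Inner hash: sum = 142+54+54+54+54+54+54+102+104+100+112 = 884; mod 256 = 116 → 74.
Outer input = (K'⊕opad) ∥ inner = e4 5c 5c 5c 5c 5c 5c ∥ 74.
Outer hash (tag): sum = 228+92+92+92+92+92+92+116 = 896; mod 256 = 128 → 80.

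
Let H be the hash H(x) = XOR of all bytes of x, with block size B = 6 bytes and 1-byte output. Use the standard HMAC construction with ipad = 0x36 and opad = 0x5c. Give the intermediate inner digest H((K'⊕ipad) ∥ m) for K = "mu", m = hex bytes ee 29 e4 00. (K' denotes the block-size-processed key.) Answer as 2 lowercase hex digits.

Key "mu" = 6d 75 is 2 bytes ≤ B = 6; zero-pad to 6 bytes: K' = 6d 75 00 00 00 00.
K' ⊕ ipad = 5b 43 36 36 36 36.
Inner input = 5b 43 36 36 36 36 ∥ ee 29 e4 00.
Inner hash: XOR 5b⊕43⊕36⊕36⊕36⊕36⊕ee⊕29⊕e4⊕00 = 3b.

3b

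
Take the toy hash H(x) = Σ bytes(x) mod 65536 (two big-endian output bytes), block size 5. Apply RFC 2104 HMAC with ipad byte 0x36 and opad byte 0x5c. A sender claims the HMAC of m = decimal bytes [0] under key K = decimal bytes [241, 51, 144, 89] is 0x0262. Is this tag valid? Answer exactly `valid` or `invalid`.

Key decimal bytes [241, 51, 144, 89] = f1 33 90 59 is 4 bytes ≤ B = 5; zero-pad to 5 bytes: K' = f1 33 90 59 00.
K' ⊕ ipad = c7 05 a6 6f 36; K' ⊕ opad = ad 6f cc 05 5c.
Inner hash: sum = 199+5+166+111+54+0 = 535 → 02 17.
Outer hash (recomputed tag): sum = 173+111+204+5+92+2+23 = 610 → 02 62.
Recomputed tag = 0262; claimed = 0262 → match.

valid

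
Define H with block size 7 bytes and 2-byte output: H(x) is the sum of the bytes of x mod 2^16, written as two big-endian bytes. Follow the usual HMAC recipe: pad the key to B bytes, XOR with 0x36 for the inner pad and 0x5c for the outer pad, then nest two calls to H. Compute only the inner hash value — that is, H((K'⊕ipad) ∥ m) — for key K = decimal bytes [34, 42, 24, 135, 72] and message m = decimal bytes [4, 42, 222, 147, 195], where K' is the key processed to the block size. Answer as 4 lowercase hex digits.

Key decimal bytes [34, 42, 24, 135, 72] = 22 2a 18 87 48 is 5 bytes ≤ B = 7; zero-pad to 7 bytes: K' = 22 2a 18 87 48 00 00.
K' ⊕ ipad = 14 1c 2e b1 7e 36 36.
Inner input = 14 1c 2e b1 7e 36 36 ∥ 04 2a de 93 c3.
Inner hash: sum = 20+28+46+177+126+54+54+4+42+222+147+195 = 1115 → 04 5b.

045b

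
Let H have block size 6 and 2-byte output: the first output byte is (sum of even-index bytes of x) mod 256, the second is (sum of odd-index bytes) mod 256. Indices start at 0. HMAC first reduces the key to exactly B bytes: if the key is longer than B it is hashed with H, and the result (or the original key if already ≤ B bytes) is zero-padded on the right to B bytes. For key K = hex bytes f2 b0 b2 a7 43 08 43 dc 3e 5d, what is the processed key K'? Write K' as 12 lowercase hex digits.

689800000000

|K| = 10 > B = 6, so first hash the key.
H(K): even-index sum = 616 mod 256 = 104; odd-index sum = 664 mod 256 = 152 → 68 98.
Zero-pad H(K) = 68 98 to 6 bytes: K' = 68 98 00 00 00 00.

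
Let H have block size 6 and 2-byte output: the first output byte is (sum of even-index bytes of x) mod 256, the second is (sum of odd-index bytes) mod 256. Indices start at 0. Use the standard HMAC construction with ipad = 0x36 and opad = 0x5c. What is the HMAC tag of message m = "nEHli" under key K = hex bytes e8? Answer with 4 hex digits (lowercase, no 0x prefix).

d567

Key hex bytes e8 is 1 byte ≤ B = 6; zero-pad to 6 bytes: K' = e8 00 00 00 00 00.
K' ⊕ ipad = de 36 36 36 36 36.  K' ⊕ opad = b4 5c 5c 5c 5c 5c.
Inner input = (K'⊕ipad) ∥ m = de 36 36 36 36 36 ∥ 6e 45 48 6c 69.
Inner hash: even-index sum = 617 mod 256 = 105; odd-index sum = 339 mod 256 = 83 → 69 53.
Outer input = (K'⊕opad) ∥ inner = b4 5c 5c 5c 5c 5c ∥ 69 53.
Outer hash (tag): even-index sum = 469 mod 256 = 213; odd-index sum = 359 mod 256 = 103 → d5 67.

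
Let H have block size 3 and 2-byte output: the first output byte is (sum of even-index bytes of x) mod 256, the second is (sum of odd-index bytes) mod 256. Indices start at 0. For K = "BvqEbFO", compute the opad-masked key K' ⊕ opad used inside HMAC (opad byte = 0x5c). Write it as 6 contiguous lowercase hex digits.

Key "BvqEbFO" = 42 76 71 45 62 46 4f is 7 bytes > B = 3, so hash it first: H(key) = 64 01, then zero-pad to 3 bytes: K' = 64 01 00.
XOR each byte with 0x5c: 64⊕5c=38, 01⊕5c=5d, 00⊕5c=5c.

385d5c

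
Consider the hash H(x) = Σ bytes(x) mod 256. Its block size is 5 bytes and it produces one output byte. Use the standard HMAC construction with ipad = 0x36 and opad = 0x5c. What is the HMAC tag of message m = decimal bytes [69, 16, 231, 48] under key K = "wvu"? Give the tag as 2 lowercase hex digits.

d2

Key "wvu" = 77 76 75 is 3 bytes ≤ B = 5; zero-pad to 5 bytes: K' = 77 76 75 00 00.
K' ⊕ ipad = 41 40 43 36 36.  K' ⊕ opad = 2b 2a 29 5c 5c.
Inner input = (K'⊕ipad) ∥ m = 41 40 43 36 36 ∥ 45 10 e7 30.
Inner hash: sum = 65+64+67+54+54+69+16+231+48 = 668; mod 256 = 156 → 9c.
Outer input = (K'⊕opad) ∥ inner = 2b 2a 29 5c 5c ∥ 9c.
Outer hash (tag): sum = 43+42+41+92+92+156 = 466; mod 256 = 210 → d2.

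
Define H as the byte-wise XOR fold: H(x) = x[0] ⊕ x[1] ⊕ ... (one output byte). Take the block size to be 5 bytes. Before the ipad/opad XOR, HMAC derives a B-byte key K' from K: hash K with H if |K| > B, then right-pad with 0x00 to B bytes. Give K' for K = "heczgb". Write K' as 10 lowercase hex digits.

1100000000

|K| = 6 > B = 5, so first hash the key.
H(K): XOR 68⊕65⊕63⊕7a⊕67⊕62 = 11.
Zero-pad H(K) = 11 to 5 bytes: K' = 11 00 00 00 00.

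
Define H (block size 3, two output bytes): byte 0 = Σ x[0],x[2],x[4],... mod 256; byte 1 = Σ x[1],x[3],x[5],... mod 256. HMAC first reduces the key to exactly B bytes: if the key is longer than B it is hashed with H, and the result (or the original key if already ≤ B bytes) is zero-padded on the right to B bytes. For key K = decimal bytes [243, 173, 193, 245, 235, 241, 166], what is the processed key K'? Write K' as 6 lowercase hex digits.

459300

|K| = 7 > B = 3, so first hash the key.
H(K): even-index sum = 837 mod 256 = 69; odd-index sum = 659 mod 256 = 147 → 45 93.
Zero-pad H(K) = 45 93 to 3 bytes: K' = 45 93 00.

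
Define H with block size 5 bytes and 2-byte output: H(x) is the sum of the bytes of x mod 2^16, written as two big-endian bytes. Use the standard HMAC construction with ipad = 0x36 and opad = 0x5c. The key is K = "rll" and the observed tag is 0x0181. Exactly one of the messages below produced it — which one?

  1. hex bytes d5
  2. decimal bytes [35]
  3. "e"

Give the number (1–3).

Key "rll" = 72 6c 6c is 3 bytes ≤ B = 5; zero-pad to 5 bytes: K' = 72 6c 6c 00 00.
K' ⊕ ipad = 44 5a 5a 36 36; K' ⊕ opad = 2e 30 30 5c 5c.
m1: inner = H(44 5a 5a 36 36 d5) = 02 39; tag = H(2e 30 30 5c 5c 02 39) = 0181 ← matches
m2: inner = H(44 5a 5a 36 36 23) = 01 87; tag = H(2e 30 30 5c 5c 01 87) = 01ce
m3: inner = H(44 5a 5a 36 36 65) = 01 c9; tag = H(2e 30 30 5c 5c 01 c9) = 0210

1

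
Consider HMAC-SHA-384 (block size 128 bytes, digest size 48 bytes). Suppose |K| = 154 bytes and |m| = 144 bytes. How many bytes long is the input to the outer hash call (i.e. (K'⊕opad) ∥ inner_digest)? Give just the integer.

Key is 154 > 128 bytes, so it is hashed to 48 bytes then zero-padded to 128: |K'| = 128.
Outer input = (K'⊕opad) ∥ H(inner) → 128 + 48 = 176 bytes.

176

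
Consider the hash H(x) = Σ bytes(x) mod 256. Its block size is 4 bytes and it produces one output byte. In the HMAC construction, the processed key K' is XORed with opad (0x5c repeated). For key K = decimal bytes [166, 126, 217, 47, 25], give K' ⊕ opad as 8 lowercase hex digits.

Key decimal bytes [166, 126, 217, 47, 25] = a6 7e d9 2f 19 is 5 bytes > B = 4, so hash it first: H(key) = 45, then zero-pad to 4 bytes: K' = 45 00 00 00.
XOR each byte with 0x5c: 45⊕5c=19, 00⊕5c=5c, 00⊕5c=5c, 00⊕5c=5c.

195c5c5c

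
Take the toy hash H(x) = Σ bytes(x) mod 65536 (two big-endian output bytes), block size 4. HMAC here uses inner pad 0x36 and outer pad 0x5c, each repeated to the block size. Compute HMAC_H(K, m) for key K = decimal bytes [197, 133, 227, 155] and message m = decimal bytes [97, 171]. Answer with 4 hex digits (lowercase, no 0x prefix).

0330

Key decimal bytes [197, 133, 227, 155] = c5 85 e3 9b is exactly B = 4 bytes: K' = c5 85 e3 9b.
K' ⊕ ipad = f3 b3 d5 ad.  K' ⊕ opad = 99 d9 bf c7.
Inner input = (K'⊕ipad) ∥ m = f3 b3 d5 ad ∥ 61 ab.
Inner hash: sum = 243+179+213+173+97+171 = 1076 → 04 34.
Outer input = (K'⊕opad) ∥ inner = 99 d9 bf c7 ∥ 04 34.
Outer hash (tag): sum = 153+217+191+199+4+52 = 816 → 03 30.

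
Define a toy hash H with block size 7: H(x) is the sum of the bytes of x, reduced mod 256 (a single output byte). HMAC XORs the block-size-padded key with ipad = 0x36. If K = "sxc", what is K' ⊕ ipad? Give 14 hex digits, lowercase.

454e5536363636

Key "sxc" = 73 78 63 is 3 bytes ≤ B = 7; zero-pad to 7 bytes: K' = 73 78 63 00 00 00 00.
XOR each byte with 0x36: 73⊕36=45, 78⊕36=4e, 63⊕36=55, 00⊕36=36, 00⊕36=36, 00⊕36=36, 00⊕36=36.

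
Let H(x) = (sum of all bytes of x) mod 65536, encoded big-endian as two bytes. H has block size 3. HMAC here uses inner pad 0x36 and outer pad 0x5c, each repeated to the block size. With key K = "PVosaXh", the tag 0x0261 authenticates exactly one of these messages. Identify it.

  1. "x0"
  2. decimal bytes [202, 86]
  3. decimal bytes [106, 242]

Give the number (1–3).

1

Key "PVosaXh" = 50 56 6f 73 61 58 68 is 7 bytes > B = 3, so hash it first: H(key) = 02 a9, then zero-pad to 3 bytes: K' = 02 a9 00.
K' ⊕ ipad = 34 9f 36; K' ⊕ opad = 5e f5 5c.
m1: inner = H(34 9f 36 78 30) = 01 b1; tag = H(5e f5 5c 01 b1) = 0261 ← matches
m2: inner = H(34 9f 36 ca 56) = 02 29; tag = H(5e f5 5c 02 29) = 01da
m3: inner = H(34 9f 36 6a f2) = 02 65; tag = H(5e f5 5c 02 65) = 0216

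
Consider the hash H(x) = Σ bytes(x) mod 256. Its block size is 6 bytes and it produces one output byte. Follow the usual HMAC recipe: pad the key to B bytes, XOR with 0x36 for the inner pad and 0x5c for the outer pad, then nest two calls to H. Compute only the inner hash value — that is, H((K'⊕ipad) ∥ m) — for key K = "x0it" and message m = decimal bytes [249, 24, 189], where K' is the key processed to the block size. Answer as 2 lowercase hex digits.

2f

Key "x0it" = 78 30 69 74 is 4 bytes ≤ B = 6; zero-pad to 6 bytes: K' = 78 30 69 74 00 00.
K' ⊕ ipad = 4e 06 5f 42 36 36.
Inner input = 4e 06 5f 42 36 36 ∥ f9 18 bd.
Inner hash: sum = 78+6+95+66+54+54+249+24+189 = 815; mod 256 = 47 → 2f.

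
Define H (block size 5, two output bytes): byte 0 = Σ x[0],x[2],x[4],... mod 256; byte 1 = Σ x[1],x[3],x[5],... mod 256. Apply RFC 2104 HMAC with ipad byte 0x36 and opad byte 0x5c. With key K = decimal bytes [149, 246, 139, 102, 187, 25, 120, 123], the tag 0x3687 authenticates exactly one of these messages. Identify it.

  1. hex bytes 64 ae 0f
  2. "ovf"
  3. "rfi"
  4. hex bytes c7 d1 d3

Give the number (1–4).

1

Key decimal bytes [149, 246, 139, 102, 187, 25, 120, 123] = 95 f6 8b 66 bb 19 78 7b is 8 bytes > B = 5, so hash it first: H(key) = 53 f0, then zero-pad to 5 bytes: K' = 53 f0 00 00 00.
K' ⊕ ipad = 65 c6 36 36 36; K' ⊕ opad = 0f ac 5c 5c 5c.
m1: inner = H(65 c6 36 36 36 64 ae 0f) = 7f 6f; tag = H(0f ac 5c 5c 5c 7f 6f) = 3687 ← matches
m2: inner = H(65 c6 36 36 36 6f 76 66) = 47 d1; tag = H(0f ac 5c 5c 5c 47 d1) = 984f
m3: inner = H(65 c6 36 36 36 72 66 69) = 37 d7; tag = H(0f ac 5c 5c 5c 37 d7) = 9e3f
m4: inner = H(65 c6 36 36 36 c7 d1 d3) = a2 96; tag = H(0f ac 5c 5c 5c a2 96) = 5daa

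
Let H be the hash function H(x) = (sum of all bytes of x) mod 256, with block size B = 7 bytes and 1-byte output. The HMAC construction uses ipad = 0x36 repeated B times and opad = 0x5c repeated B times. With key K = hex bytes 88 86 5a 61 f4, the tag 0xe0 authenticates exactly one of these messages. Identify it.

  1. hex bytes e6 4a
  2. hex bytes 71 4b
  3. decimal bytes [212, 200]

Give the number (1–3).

1

Key hex bytes 88 86 5a 61 f4 is 5 bytes ≤ B = 7; zero-pad to 7 bytes: K' = 88 86 5a 61 f4 00 00.
K' ⊕ ipad = be b0 6c 57 c2 36 36; K' ⊕ opad = d4 da 06 3d a8 5c 5c.
m1: inner = H(be b0 6c 57 c2 36 36 e6 4a) = 8f; tag = H(d4 da 06 3d a8 5c 5c 8f) = e0 ← matches
m2: inner = H(be b0 6c 57 c2 36 36 71 4b) = 1b; tag = H(d4 da 06 3d a8 5c 5c 1b) = 6c
m3: inner = H(be b0 6c 57 c2 36 36 d4 c8) = fb; tag = H(d4 da 06 3d a8 5c 5c fb) = 4c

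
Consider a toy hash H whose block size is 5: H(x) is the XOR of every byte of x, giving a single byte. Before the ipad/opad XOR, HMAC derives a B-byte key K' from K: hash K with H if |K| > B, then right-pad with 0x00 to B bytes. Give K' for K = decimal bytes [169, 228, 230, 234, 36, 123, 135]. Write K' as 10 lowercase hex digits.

|K| = 7 > B = 5, so first hash the key.
H(K): XOR a9⊕e4⊕e6⊕ea⊕24⊕7b⊕87 = 99.
Zero-pad H(K) = 99 to 5 bytes: K' = 99 00 00 00 00.

9900000000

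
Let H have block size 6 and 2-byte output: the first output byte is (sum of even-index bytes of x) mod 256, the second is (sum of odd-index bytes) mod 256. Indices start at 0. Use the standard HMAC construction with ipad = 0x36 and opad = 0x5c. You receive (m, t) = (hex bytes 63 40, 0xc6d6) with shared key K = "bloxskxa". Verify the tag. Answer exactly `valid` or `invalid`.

invalid

Key "bloxskxa" = 62 6c 6f 78 73 6b 78 61 is 8 bytes > B = 6, so hash it first: H(key) = bc b0, then zero-pad to 6 bytes: K' = bc b0 00 00 00 00.
K' ⊕ ipad = 8a 86 36 36 36 36; K' ⊕ opad = e0 ec 5c 5c 5c 5c.
Inner hash: even-index sum = 345 mod 256 = 89; odd-index sum = 306 mod 256 = 50 → 59 32.
Outer hash (recomputed tag): even-index sum = 497 mod 256 = 241; odd-index sum = 470 mod 256 = 214 → f1 d6.
Recomputed tag = f1d6; claimed = c6d6 → mismatch.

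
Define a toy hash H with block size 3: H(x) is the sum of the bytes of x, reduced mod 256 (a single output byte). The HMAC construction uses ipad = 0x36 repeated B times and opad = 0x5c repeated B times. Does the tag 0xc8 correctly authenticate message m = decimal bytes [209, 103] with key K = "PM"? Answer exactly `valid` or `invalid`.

Key "PM" = 50 4d is 2 bytes ≤ B = 3; zero-pad to 3 bytes: K' = 50 4d 00.
K' ⊕ ipad = 66 7b 36; K' ⊕ opad = 0c 11 5c.
Inner hash: sum = 102+123+54+209+103 = 591; mod 256 = 79 → 4f.
Outer hash (recomputed tag): sum = 12+17+92+79 = 200 → c8.
Recomputed tag = c8; claimed = c8 → match.

valid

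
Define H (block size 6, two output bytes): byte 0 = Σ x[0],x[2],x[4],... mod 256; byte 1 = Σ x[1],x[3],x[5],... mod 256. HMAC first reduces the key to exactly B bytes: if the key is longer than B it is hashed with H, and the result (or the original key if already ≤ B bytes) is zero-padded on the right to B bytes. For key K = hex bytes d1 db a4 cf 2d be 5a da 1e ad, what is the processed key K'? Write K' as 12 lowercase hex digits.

|K| = 10 > B = 6, so first hash the key.
H(K): even-index sum = 538 mod 256 = 26; odd-index sum = 1007 mod 256 = 239 → 1a ef.
Zero-pad H(K) = 1a ef to 6 bytes: K' = 1a ef 00 00 00 00.

1aef00000000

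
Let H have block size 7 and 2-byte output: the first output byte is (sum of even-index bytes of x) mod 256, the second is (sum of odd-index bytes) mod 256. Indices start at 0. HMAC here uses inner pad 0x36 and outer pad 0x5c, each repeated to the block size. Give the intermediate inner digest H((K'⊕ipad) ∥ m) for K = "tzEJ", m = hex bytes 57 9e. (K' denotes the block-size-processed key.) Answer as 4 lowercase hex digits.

bf55

Key "tzEJ" = 74 7a 45 4a is 4 bytes ≤ B = 7; zero-pad to 7 bytes: K' = 74 7a 45 4a 00 00 00.
K' ⊕ ipad = 42 4c 73 7c 36 36 36.
Inner input = 42 4c 73 7c 36 36 36 ∥ 57 9e.
Inner hash: even-index sum = 447 mod 256 = 191; odd-index sum = 341 mod 256 = 85 → bf 55.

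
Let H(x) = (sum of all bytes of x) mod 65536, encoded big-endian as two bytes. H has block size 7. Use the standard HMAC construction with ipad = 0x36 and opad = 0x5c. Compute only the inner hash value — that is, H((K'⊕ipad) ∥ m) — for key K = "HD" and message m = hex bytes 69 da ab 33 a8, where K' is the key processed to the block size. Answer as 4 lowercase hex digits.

Key "HD" = 48 44 is 2 bytes ≤ B = 7; zero-pad to 7 bytes: K' = 48 44 00 00 00 00 00.
K' ⊕ ipad = 7e 72 36 36 36 36 36.
Inner input = 7e 72 36 36 36 36 36 ∥ 69 da ab 33 a8.
Inner hash: sum = 126+114+54+54+54+54+54+105+218+171+51+168 = 1223 → 04 c7.

04c7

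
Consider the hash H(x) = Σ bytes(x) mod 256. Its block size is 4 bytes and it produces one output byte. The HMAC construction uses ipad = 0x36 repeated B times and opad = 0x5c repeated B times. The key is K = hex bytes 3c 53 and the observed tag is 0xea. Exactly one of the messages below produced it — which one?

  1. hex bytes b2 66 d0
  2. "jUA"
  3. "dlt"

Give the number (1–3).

Key hex bytes 3c 53 is 2 bytes ≤ B = 4; zero-pad to 4 bytes: K' = 3c 53 00 00.
K' ⊕ ipad = 0a 65 36 36; K' ⊕ opad = 60 0f 5c 5c.
m1: inner = H(0a 65 36 36 b2 66 d0) = c3; tag = H(60 0f 5c 5c c3) = ea ← matches
m2: inner = H(0a 65 36 36 6a 55 41) = db; tag = H(60 0f 5c 5c db) = 02
m3: inner = H(0a 65 36 36 64 6c 74) = 1f; tag = H(60 0f 5c 5c 1f) = 46

1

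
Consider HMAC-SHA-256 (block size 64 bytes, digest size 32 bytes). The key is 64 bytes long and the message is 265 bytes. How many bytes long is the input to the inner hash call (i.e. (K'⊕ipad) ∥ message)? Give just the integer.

329

Key is 64 ≤ 64 bytes, zero-padded: |K'| = 64.
Inner input = (K'⊕ipad) ∥ m → 64 + 265 = 329 bytes.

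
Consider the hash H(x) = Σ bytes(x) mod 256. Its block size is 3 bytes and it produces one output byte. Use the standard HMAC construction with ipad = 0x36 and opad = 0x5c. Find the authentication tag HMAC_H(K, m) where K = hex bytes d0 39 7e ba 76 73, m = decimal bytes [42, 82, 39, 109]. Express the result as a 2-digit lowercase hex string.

Key hex bytes d0 39 7e ba 76 73 is 6 bytes > B = 3, so hash it first: H(key) = 2a, then zero-pad to 3 bytes: K' = 2a 00 00.
K' ⊕ ipad = 1c 36 36.  K' ⊕ opad = 76 5c 5c.
Inner input = (K'⊕ipad) ∥ m = 1c 36 36 ∥ 2a 52 27 6d.
Inner hash: sum = 28+54+54+42+82+39+109 = 408; mod 256 = 152 → 98.
Outer input = (K'⊕opad) ∥ inner = 76 5c 5c ∥ 98.
Outer hash (tag): sum = 118+92+92+152 = 454; mod 256 = 198 → c6.

c6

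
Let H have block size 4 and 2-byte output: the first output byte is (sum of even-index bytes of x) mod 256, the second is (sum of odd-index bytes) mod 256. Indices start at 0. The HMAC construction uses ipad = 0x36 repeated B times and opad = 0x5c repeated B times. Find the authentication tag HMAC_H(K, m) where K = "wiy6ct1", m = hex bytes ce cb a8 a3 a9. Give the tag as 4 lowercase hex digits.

3b74

Key "wiy6ct1" = 77 69 79 36 63 74 31 is 7 bytes > B = 4, so hash it first: H(key) = 84 13, then zero-pad to 4 bytes: K' = 84 13 00 00.
K' ⊕ ipad = b2 25 36 36.  K' ⊕ opad = d8 4f 5c 5c.
Inner input = (K'⊕ipad) ∥ m = b2 25 36 36 ∥ ce cb a8 a3 a9.
Inner hash: even-index sum = 775 mod 256 = 7; odd-index sum = 457 mod 256 = 201 → 07 c9.
Outer input = (K'⊕opad) ∥ inner = d8 4f 5c 5c ∥ 07 c9.
Outer hash (tag): even-index sum = 315 mod 256 = 59; odd-index sum = 372 mod 256 = 116 → 3b 74.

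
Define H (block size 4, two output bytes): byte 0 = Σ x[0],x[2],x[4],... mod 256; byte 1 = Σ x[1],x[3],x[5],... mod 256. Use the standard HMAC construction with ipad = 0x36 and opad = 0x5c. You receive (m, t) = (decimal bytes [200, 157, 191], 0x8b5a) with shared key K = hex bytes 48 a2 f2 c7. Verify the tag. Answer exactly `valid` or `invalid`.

invalid

Key hex bytes 48 a2 f2 c7 is exactly B = 4 bytes: K' = 48 a2 f2 c7.
K' ⊕ ipad = 7e 94 c4 f1; K' ⊕ opad = 14 fe ae 9b.
Inner hash: even-index sum = 713 mod 256 = 201; odd-index sum = 546 mod 256 = 34 → c9 22.
Outer hash (recomputed tag): even-index sum = 395 mod 256 = 139; odd-index sum = 443 mod 256 = 187 → 8b bb.
Recomputed tag = 8bbb; claimed = 8b5a → mismatch.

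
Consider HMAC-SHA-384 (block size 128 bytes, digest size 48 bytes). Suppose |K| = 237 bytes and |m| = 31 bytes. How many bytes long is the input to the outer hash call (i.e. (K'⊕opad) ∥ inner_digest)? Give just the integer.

176

Key is 237 > 128 bytes, so it is hashed to 48 bytes then zero-padded to 128: |K'| = 128.
Outer input = (K'⊕opad) ∥ H(inner) → 128 + 48 = 176 bytes.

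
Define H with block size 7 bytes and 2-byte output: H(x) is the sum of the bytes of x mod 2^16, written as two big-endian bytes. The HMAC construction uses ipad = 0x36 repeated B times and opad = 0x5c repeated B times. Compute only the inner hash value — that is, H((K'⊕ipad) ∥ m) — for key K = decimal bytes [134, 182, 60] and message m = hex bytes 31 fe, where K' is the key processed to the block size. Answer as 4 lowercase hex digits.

Key decimal bytes [134, 182, 60] = 86 b6 3c is 3 bytes ≤ B = 7; zero-pad to 7 bytes: K' = 86 b6 3c 00 00 00 00.
K' ⊕ ipad = b0 80 0a 36 36 36 36.
Inner input = b0 80 0a 36 36 36 36 ∥ 31 fe.
Inner hash: sum = 176+128+10+54+54+54+54+49+254 = 833 → 03 41.

0341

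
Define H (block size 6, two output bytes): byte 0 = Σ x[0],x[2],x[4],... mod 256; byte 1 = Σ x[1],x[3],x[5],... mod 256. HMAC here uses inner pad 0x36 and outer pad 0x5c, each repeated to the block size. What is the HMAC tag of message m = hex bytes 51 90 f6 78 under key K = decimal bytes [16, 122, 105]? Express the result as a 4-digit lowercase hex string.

Key decimal bytes [16, 122, 105] = 10 7a 69 is 3 bytes ≤ B = 6; zero-pad to 6 bytes: K' = 10 7a 69 00 00 00.
K' ⊕ ipad = 26 4c 5f 36 36 36.  K' ⊕ opad = 4c 26 35 5c 5c 5c.
Inner input = (K'⊕ipad) ∥ m = 26 4c 5f 36 36 36 ∥ 51 90 f6 78.
Inner hash: even-index sum = 514 mod 256 = 2; odd-index sum = 448 mod 256 = 192 → 02 c0.
Outer input = (K'⊕opad) ∥ inner = 4c 26 35 5c 5c 5c ∥ 02 c0.
Outer hash (tag): even-index sum = 223 mod 256 = 223; odd-index sum = 414 mod 256 = 158 → df 9e.

df9e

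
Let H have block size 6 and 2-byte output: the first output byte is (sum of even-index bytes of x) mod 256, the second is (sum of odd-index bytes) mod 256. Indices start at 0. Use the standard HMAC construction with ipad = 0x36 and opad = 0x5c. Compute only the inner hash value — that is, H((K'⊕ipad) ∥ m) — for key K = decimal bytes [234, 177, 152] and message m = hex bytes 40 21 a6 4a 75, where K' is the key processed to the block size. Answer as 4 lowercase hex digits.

1b5e

Key decimal bytes [234, 177, 152] = ea b1 98 is 3 bytes ≤ B = 6; zero-pad to 6 bytes: K' = ea b1 98 00 00 00.
K' ⊕ ipad = dc 87 ae 36 36 36.
Inner input = dc 87 ae 36 36 36 ∥ 40 21 a6 4a 75.
Inner hash: even-index sum = 795 mod 256 = 27; odd-index sum = 350 mod 256 = 94 → 1b 5e.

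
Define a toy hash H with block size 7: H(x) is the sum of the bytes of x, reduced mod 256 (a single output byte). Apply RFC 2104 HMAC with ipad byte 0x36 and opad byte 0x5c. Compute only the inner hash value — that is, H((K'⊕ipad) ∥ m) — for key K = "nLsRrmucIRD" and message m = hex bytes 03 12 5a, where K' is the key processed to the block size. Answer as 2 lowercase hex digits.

Key "nLsRrmucIRD" = 6e 4c 73 52 72 6d 75 63 49 52 44 is 11 bytes > B = 7, so hash it first: H(key) = 15, then zero-pad to 7 bytes: K' = 15 00 00 00 00 00 00.
K' ⊕ ipad = 23 36 36 36 36 36 36.
Inner input = 23 36 36 36 36 36 36 ∥ 03 12 5a.
Inner hash: sum = 35+54+54+54+54+54+54+3+18+90 = 470; mod 256 = 214 → d6.

d6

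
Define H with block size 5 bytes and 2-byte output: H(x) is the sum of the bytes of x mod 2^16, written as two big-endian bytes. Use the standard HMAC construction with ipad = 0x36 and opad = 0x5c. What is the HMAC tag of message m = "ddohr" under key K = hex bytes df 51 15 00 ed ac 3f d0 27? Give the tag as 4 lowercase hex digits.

Key hex bytes df 51 15 00 ed ac 3f d0 27 is 9 bytes > B = 5, so hash it first: H(key) = 04 14, then zero-pad to 5 bytes: K' = 04 14 00 00 00.
K' ⊕ ipad = 32 22 36 36 36.  K' ⊕ opad = 58 48 5c 5c 5c.
Inner input = (K'⊕ipad) ∥ m = 32 22 36 36 36 ∥ 64 64 6f 68 72.
Inner hash: sum = 50+34+54+54+54+100+100+111+104+114 = 775 → 03 07.
Outer input = (K'⊕opad) ∥ inner = 58 48 5c 5c 5c ∥ 03 07.
Outer hash (tag): sum = 88+72+92+92+92+3+7 = 446 → 01 be.

01be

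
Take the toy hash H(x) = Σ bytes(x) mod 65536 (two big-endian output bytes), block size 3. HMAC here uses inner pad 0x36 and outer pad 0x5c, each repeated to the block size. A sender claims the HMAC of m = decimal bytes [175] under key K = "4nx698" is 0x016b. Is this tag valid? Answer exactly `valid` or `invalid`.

valid

Key "4nx698" = 34 6e 78 36 39 38 is 6 bytes > B = 3, so hash it first: H(key) = 01 c1, then zero-pad to 3 bytes: K' = 01 c1 00.
K' ⊕ ipad = 37 f7 36; K' ⊕ opad = 5d 9d 5c.
Inner hash: sum = 55+247+54+175 = 531 → 02 13.
Outer hash (recomputed tag): sum = 93+157+92+2+19 = 363 → 01 6b.
Recomputed tag = 016b; claimed = 016b → match.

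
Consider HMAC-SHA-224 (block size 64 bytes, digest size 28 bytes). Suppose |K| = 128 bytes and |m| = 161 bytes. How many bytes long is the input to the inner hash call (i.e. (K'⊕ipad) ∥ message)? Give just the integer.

225

Key is 128 > 64 bytes, so it is hashed to 28 bytes then zero-padded to 64: |K'| = 64.
Inner input = (K'⊕ipad) ∥ m → 64 + 161 = 225 bytes.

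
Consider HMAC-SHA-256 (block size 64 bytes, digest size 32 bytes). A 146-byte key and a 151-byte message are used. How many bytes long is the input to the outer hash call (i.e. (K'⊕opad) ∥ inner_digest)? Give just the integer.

96

Key is 146 > 64 bytes, so it is hashed to 32 bytes then zero-padded to 64: |K'| = 64.
Outer input = (K'⊕opad) ∥ H(inner) → 64 + 32 = 96 bytes.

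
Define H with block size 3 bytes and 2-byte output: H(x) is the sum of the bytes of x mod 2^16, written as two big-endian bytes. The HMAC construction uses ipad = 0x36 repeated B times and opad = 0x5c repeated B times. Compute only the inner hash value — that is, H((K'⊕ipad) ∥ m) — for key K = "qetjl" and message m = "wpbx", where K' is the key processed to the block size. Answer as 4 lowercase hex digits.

0241

Key "qetjl" = 71 65 74 6a 6c is 5 bytes > B = 3, so hash it first: H(key) = 02 20, then zero-pad to 3 bytes: K' = 02 20 00.
K' ⊕ ipad = 34 16 36.
Inner input = 34 16 36 ∥ 77 70 62 78.
Inner hash: sum = 52+22+54+119+112+98+120 = 577 → 02 41.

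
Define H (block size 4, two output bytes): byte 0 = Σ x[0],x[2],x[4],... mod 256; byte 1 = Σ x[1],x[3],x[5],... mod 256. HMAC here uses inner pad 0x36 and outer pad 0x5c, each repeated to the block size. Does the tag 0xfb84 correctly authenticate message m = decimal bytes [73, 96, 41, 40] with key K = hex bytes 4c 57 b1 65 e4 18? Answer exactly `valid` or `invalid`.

invalid

Key hex bytes 4c 57 b1 65 e4 18 is 6 bytes > B = 4, so hash it first: H(key) = e1 d4, then zero-pad to 4 bytes: K' = e1 d4 00 00.
K' ⊕ ipad = d7 e2 36 36; K' ⊕ opad = bd 88 5c 5c.
Inner hash: even-index sum = 383 mod 256 = 127; odd-index sum = 416 mod 256 = 160 → 7f a0.
Outer hash (recomputed tag): even-index sum = 408 mod 256 = 152; odd-index sum = 388 mod 256 = 132 → 98 84.
Recomputed tag = 9884; claimed = fb84 → mismatch.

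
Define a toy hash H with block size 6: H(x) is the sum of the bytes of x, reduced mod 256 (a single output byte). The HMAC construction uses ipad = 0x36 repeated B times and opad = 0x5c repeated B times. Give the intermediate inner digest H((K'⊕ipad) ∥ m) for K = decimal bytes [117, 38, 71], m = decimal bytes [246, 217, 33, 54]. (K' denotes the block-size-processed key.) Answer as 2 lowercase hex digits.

8c

Key decimal bytes [117, 38, 71] = 75 26 47 is 3 bytes ≤ B = 6; zero-pad to 6 bytes: K' = 75 26 47 00 00 00.
K' ⊕ ipad = 43 10 71 36 36 36.
Inner input = 43 10 71 36 36 36 ∥ f6 d9 21 36.
Inner hash: sum = 67+16+113+54+54+54+246+217+33+54 = 908; mod 256 = 140 → 8c.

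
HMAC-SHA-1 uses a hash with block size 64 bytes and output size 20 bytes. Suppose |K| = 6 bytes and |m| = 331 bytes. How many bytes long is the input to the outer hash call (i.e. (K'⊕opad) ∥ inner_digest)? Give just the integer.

Key is 6 ≤ 64 bytes, zero-padded: |K'| = 64.
Outer input = (K'⊕opad) ∥ H(inner) → 64 + 20 = 84 bytes.

84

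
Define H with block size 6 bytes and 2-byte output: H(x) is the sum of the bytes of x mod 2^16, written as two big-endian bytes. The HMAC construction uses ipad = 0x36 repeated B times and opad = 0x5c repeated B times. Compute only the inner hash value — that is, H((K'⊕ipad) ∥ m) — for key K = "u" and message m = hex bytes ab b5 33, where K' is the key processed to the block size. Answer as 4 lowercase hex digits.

02e4

Key "u" = 75 is 1 byte ≤ B = 6; zero-pad to 6 bytes: K' = 75 00 00 00 00 00.
K' ⊕ ipad = 43 36 36 36 36 36.
Inner input = 43 36 36 36 36 36 ∥ ab b5 33.
Inner hash: sum = 67+54+54+54+54+54+171+181+51 = 740 → 02 e4.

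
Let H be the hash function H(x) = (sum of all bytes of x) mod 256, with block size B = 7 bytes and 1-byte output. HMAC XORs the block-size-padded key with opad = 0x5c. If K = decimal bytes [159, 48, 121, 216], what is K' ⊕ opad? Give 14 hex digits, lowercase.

c36c25845c5c5c

Key decimal bytes [159, 48, 121, 216] = 9f 30 79 d8 is 4 bytes ≤ B = 7; zero-pad to 7 bytes: K' = 9f 30 79 d8 00 00 00.
XOR each byte with 0x5c: 9f⊕5c=c3, 30⊕5c=6c, 79⊕5c=25, d8⊕5c=84, 00⊕5c=5c, 00⊕5c=5c, 00⊕5c=5c.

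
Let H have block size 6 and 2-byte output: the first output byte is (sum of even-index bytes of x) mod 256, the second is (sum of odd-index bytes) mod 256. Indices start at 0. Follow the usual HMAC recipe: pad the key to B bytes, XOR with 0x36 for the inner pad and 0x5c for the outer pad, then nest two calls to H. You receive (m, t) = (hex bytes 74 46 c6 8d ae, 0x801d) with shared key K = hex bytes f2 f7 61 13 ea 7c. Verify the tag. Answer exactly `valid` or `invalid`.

Key hex bytes f2 f7 61 13 ea 7c is exactly B = 6 bytes: K' = f2 f7 61 13 ea 7c.
K' ⊕ ipad = c4 c1 57 25 dc 4a; K' ⊕ opad = ae ab 3d 4f b6 20.
Inner hash: even-index sum = 991 mod 256 = 223; odd-index sum = 515 mod 256 = 3 → df 03.
Outer hash (recomputed tag): even-index sum = 640 mod 256 = 128; odd-index sum = 285 mod 256 = 29 → 80 1d.
Recomputed tag = 801d; claimed = 801d → match.

valid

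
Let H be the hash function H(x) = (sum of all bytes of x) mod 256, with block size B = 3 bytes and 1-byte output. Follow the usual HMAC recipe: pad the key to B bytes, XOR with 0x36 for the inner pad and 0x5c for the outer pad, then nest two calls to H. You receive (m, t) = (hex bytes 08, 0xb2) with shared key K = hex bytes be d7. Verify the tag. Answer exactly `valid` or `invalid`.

Key hex bytes be d7 is 2 bytes ≤ B = 3; zero-pad to 3 bytes: K' = be d7 00.
K' ⊕ ipad = 88 e1 36; K' ⊕ opad = e2 8b 5c.
Inner hash: sum = 136+225+54+8 = 423; mod 256 = 167 → a7.
Outer hash (recomputed tag): sum = 226+139+92+167 = 624; mod 256 = 112 → 70.
Recomputed tag = 70; claimed = b2 → mismatch.

invalid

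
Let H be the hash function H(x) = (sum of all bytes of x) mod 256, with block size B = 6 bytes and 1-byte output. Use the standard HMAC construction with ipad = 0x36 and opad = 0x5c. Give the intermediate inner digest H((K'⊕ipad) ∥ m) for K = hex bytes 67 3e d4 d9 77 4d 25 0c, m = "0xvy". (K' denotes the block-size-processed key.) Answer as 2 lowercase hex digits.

Key hex bytes 67 3e d4 d9 77 4d 25 0c is 8 bytes > B = 6, so hash it first: H(key) = 47, then zero-pad to 6 bytes: K' = 47 00 00 00 00 00.
K' ⊕ ipad = 71 36 36 36 36 36.
Inner input = 71 36 36 36 36 36 ∥ 30 78 76 79.
Inner hash: sum = 113+54+54+54+54+54+48+120+118+121 = 790; mod 256 = 22 → 16.

16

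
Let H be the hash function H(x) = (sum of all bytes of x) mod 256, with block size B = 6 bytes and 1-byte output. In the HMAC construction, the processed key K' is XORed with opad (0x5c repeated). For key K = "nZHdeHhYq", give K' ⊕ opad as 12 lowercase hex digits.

Key "nZHdeHhYq" = 6e 5a 48 64 65 48 68 59 71 is 9 bytes > B = 6, so hash it first: H(key) = 53, then zero-pad to 6 bytes: K' = 53 00 00 00 00 00.
XOR each byte with 0x5c: 53⊕5c=0f, 00⊕5c=5c, 00⊕5c=5c, 00⊕5c=5c, 00⊕5c=5c, 00⊕5c=5c.

0f5c5c5c5c5c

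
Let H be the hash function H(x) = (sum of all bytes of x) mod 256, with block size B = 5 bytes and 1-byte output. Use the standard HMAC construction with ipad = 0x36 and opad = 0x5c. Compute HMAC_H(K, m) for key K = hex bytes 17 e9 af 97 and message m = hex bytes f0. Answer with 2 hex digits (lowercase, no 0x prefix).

Key hex bytes 17 e9 af 97 is 4 bytes ≤ B = 5; zero-pad to 5 bytes: K' = 17 e9 af 97 00.
K' ⊕ ipad = 21 df 99 a1 36.  K' ⊕ opad = 4b b5 f3 cb 5c.
Inner input = (K'⊕ipad) ∥ m = 21 df 99 a1 36 ∥ f0.
Inner hash: sum = 33+223+153+161+54+240 = 864; mod 256 = 96 → 60.
Outer input = (K'⊕opad) ∥ inner = 4b b5 f3 cb 5c ∥ 60.
Outer hash (tag): sum = 75+181+243+203+92+96 = 890; mod 256 = 122 → 7a.

7a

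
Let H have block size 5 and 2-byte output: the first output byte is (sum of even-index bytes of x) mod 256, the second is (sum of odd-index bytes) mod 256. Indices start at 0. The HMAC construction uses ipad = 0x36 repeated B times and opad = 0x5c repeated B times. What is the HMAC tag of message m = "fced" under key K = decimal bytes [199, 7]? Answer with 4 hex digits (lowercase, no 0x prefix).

Key decimal bytes [199, 7] = c7 07 is 2 bytes ≤ B = 5; zero-pad to 5 bytes: K' = c7 07 00 00 00.
K' ⊕ ipad = f1 31 36 36 36.  K' ⊕ opad = 9b 5b 5c 5c 5c.
Inner input = (K'⊕ipad) ∥ m = f1 31 36 36 36 ∥ 66 63 65 64.
Inner hash: even-index sum = 548 mod 256 = 36; odd-index sum = 306 mod 256 = 50 → 24 32.
Outer input = (K'⊕opad) ∥ inner = 9b 5b 5c 5c 5c ∥ 24 32.
Outer hash (tag): even-index sum = 389 mod 256 = 133; odd-index sum = 219 mod 256 = 219 → 85 db.

85db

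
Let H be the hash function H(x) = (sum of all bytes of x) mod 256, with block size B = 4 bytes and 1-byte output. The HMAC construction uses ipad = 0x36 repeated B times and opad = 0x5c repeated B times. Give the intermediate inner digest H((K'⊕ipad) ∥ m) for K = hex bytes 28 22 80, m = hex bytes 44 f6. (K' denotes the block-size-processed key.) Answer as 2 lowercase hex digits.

Key hex bytes 28 22 80 is 3 bytes ≤ B = 4; zero-pad to 4 bytes: K' = 28 22 80 00.
K' ⊕ ipad = 1e 14 b6 36.
Inner input = 1e 14 b6 36 ∥ 44 f6.
Inner hash: sum = 30+20+182+54+68+246 = 600; mod 256 = 88 → 58.

58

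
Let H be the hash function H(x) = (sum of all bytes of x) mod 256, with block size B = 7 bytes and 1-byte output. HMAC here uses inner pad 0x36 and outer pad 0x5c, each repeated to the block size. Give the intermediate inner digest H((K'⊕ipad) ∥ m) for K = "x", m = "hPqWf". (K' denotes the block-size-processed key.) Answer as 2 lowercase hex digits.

Key "x" = 78 is 1 byte ≤ B = 7; zero-pad to 7 bytes: K' = 78 00 00 00 00 00 00.
K' ⊕ ipad = 4e 36 36 36 36 36 36.
Inner input = 4e 36 36 36 36 36 36 ∥ 68 50 71 57 66.
Inner hash: sum = 78+54+54+54+54+54+54+104+80+113+87+102 = 888; mod 256 = 120 → 78.

78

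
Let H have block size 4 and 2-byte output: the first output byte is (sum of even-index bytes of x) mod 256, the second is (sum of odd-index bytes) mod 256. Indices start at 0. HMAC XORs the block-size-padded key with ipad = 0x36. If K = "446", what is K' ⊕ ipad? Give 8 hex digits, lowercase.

02020036

Key "446" = 34 34 36 is 3 bytes ≤ B = 4; zero-pad to 4 bytes: K' = 34 34 36 00.
XOR each byte with 0x36: 34⊕36=02, 34⊕36=02, 36⊕36=00, 00⊕36=36.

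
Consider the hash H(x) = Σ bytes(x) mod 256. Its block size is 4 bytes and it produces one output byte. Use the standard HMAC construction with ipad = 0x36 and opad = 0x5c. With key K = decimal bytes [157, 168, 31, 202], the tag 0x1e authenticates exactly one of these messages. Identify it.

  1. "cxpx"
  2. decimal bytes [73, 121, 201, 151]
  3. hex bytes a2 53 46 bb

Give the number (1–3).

2

Key decimal bytes [157, 168, 31, 202] = 9d a8 1f ca is exactly B = 4 bytes: K' = 9d a8 1f ca.
K' ⊕ ipad = ab 9e 29 fc; K' ⊕ opad = c1 f4 43 96.
m1: inner = H(ab 9e 29 fc 63 78 70 78) = 31; tag = H(c1 f4 43 96 31) = bf
m2: inner = H(ab 9e 29 fc 49 79 c9 97) = 90; tag = H(c1 f4 43 96 90) = 1e ← matches
m3: inner = H(ab 9e 29 fc a2 53 46 bb) = 64; tag = H(c1 f4 43 96 64) = f2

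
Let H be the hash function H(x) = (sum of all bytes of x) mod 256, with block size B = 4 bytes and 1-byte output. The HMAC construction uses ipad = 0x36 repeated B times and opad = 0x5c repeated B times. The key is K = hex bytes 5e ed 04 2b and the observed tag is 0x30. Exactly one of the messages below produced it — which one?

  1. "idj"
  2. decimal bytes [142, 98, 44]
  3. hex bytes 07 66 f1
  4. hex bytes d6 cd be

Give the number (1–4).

Key hex bytes 5e ed 04 2b is exactly B = 4 bytes: K' = 5e ed 04 2b.
K' ⊕ ipad = 68 db 32 1d; K' ⊕ opad = 02 b1 58 77.
m1: inner = H(68 db 32 1d 69 64 6a) = c9; tag = H(02 b1 58 77 c9) = 4b
m2: inner = H(68 db 32 1d 8e 62 2c) = ae; tag = H(02 b1 58 77 ae) = 30 ← matches
m3: inner = H(68 db 32 1d 07 66 f1) = f0; tag = H(02 b1 58 77 f0) = 72
m4: inner = H(68 db 32 1d d6 cd be) = f3; tag = H(02 b1 58 77 f3) = 75

2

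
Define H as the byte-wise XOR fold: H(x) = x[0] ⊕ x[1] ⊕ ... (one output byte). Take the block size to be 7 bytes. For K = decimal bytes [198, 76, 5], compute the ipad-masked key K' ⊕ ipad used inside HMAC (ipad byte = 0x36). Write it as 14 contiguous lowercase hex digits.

Key decimal bytes [198, 76, 5] = c6 4c 05 is 3 bytes ≤ B = 7; zero-pad to 7 bytes: K' = c6 4c 05 00 00 00 00.
XOR each byte with 0x36: c6⊕36=f0, 4c⊕36=7a, 05⊕36=33, 00⊕36=36, 00⊕36=36, 00⊕36=36, 00⊕36=36.

f07a3336363636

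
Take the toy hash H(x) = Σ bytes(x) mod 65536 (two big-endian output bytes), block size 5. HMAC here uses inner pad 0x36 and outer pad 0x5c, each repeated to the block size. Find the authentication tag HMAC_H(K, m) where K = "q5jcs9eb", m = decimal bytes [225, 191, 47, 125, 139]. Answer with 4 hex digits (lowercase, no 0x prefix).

02ad

Key "q5jcs9eb" = 71 35 6a 63 73 39 65 62 is 8 bytes > B = 5, so hash it first: H(key) = 02 e6, then zero-pad to 5 bytes: K' = 02 e6 00 00 00.
K' ⊕ ipad = 34 d0 36 36 36.  K' ⊕ opad = 5e ba 5c 5c 5c.
Inner input = (K'⊕ipad) ∥ m = 34 d0 36 36 36 ∥ e1 bf 2f 7d 8b.
Inner hash: sum = 52+208+54+54+54+225+191+47+125+139 = 1149 → 04 7d.
Outer input = (K'⊕opad) ∥ inner = 5e ba 5c 5c 5c ∥ 04 7d.
Outer hash (tag): sum = 94+186+92+92+92+4+125 = 685 → 02 ad.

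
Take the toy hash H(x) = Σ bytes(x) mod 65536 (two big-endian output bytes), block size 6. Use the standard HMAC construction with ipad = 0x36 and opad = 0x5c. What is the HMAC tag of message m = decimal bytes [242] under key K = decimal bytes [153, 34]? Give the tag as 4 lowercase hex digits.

0342

Key decimal bytes [153, 34] = 99 22 is 2 bytes ≤ B = 6; zero-pad to 6 bytes: K' = 99 22 00 00 00 00.
K' ⊕ ipad = af 14 36 36 36 36.  K' ⊕ opad = c5 7e 5c 5c 5c 5c.
Inner input = (K'⊕ipad) ∥ m = af 14 36 36 36 36 ∥ f2.
Inner hash: sum = 175+20+54+54+54+54+242 = 653 → 02 8d.
Outer input = (K'⊕opad) ∥ inner = c5 7e 5c 5c 5c 5c ∥ 02 8d.
Outer hash (tag): sum = 197+126+92+92+92+92+2+141 = 834 → 03 42.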